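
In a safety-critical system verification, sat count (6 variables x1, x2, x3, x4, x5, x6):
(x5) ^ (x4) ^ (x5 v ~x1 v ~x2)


CNF with 3 clauses over 6 vars (64 assignments).
An assignment satisfies CNF iff every clause has >=1 true literal.
Check each row (bits = x1,x2,x3,x4,x5,x6; clause T/F shown):
  row 0 [000000]: clauses=FFT -> 0
  row 1 [000001]: clauses=FFT -> 0
  row 2 [000010]: clauses=TFT -> 0
  row 3 [000011]: clauses=TFT -> 0
  row 4 [000100]: clauses=FTT -> 0
  (every remaining row is evaluated the same way; all 64 results are listed next)
Full result column, 8 rows per line (x1,x2,x3 fixed per line; x4,x5,x6 runs 000..111 left to right):
  rows 0-7 [x1,x2,x3=000]: 00000011  (ones: 2)
  rows 8-15 [x1,x2,x3=001]: 00000011  (ones: 2)
  rows 16-23 [x1,x2,x3=010]: 00000011  (ones: 2)
  rows 24-31 [x1,x2,x3=011]: 00000011  (ones: 2)
  rows 32-39 [x1,x2,x3=100]: 00000011  (ones: 2)
  rows 40-47 [x1,x2,x3=101]: 00000011  (ones: 2)
  rows 48-55 [x1,x2,x3=110]: 00000011  (ones: 2)
  rows 56-63 [x1,x2,x3=111]: 00000011  (ones: 2)
Satisfying assignments = 2+2+2+2+2+2+2+2 = 16

16


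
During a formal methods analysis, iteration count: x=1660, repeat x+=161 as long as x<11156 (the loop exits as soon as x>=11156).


Step 1: x goes from 1660 toward 11156 by 161; the body runs while x<11156, so iterations = ceil((bound-start)/step)
Step 2: Distance=9496
Step 3: ceil(9496/161)=59

59


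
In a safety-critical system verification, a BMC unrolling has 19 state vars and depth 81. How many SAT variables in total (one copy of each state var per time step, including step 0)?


BMC unrolls to depth k, creating one copy of each state var for steps 0..k.
Step count = 81 + 1 = 82 (steps 0 through 81)
Vars per step = 19
Total = 19 * 82 = 1558

1558


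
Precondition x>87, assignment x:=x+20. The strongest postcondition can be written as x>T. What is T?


Formula: sp(P, x:=E) = exists old_x. (x = E[old_x/x]) AND P[old_x/x] (old_x is the value of x before the assignment; eliminate old_x by solving x = E[old_x/x] for old_x)
Step 1: Precondition P: x>87, i.e. old_x > 87
Step 2: Assignment gives x = old_x + 20, so old_x = x - 20
Step 3: Substitute into P: x - 20 > 87
Step 4: Simplify: x > 87+20 = 107

107


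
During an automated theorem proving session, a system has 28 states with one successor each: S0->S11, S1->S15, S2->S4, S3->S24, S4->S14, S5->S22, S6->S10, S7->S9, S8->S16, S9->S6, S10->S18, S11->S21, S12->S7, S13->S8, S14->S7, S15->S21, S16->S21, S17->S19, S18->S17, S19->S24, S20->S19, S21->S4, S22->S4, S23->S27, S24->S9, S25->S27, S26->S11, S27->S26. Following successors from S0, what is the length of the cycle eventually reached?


Trace from S0 until a state repeats:
  S0 -> S11 -> S21 -> S4 -> S14 -> S7 -> S9 -> S6 -> S10 -> S18 -> S17 -> S19 -> S24 -> S9
S9 first seen at step 6, revisited at step 13.
Cycle length = 13 - 6 = 7

7


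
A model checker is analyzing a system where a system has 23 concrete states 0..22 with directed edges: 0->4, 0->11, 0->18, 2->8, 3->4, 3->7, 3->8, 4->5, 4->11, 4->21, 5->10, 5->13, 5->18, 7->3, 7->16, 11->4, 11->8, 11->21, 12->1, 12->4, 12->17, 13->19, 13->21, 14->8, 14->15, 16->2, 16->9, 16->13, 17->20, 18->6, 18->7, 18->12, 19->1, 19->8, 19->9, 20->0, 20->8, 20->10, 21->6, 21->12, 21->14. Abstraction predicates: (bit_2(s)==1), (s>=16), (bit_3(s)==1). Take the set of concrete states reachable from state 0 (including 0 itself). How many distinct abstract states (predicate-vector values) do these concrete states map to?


BFS from 0:
Concrete reachable: {0, 1, 2, 3, 4, 5, 6, 7, 8, 9, 10, 11, 12, 13, 14, 15, 16, 17, 18, 19, 20, 21}
Abstract via predicates (bit_2(s)==1), (s>=16), (bit_3(s)==1):
  (0,0,0) <- {0, 1, 2, 3}
  (0,0,1) <- {8, 9, 10, 11}
  (0,1,0) <- {16, 17, 18, 19}
  (1,0,0) <- {4, 5, 6, 7}
  (1,0,1) <- {12, 13, 14, 15}
  (1,1,0) <- {20, 21}
Distinct abstract states = 6

6


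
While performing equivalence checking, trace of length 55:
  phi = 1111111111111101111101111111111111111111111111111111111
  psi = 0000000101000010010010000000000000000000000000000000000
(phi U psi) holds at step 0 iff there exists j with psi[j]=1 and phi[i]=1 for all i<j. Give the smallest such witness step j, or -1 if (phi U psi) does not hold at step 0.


(phi U psi) at 0: need smallest j with psi[j]=1 and phi[i]=1 for all i in [0,j).
Scan from step 0:
  step 0: phi=1, psi=0 -> continue
  step 1: phi=1, psi=0 -> continue
  step 2: phi=1, psi=0 -> continue
  step 3: phi=1, psi=0 -> continue
  step 7: psi=1 and phi held for [0,7) -> witness found
Witness step = 7

7


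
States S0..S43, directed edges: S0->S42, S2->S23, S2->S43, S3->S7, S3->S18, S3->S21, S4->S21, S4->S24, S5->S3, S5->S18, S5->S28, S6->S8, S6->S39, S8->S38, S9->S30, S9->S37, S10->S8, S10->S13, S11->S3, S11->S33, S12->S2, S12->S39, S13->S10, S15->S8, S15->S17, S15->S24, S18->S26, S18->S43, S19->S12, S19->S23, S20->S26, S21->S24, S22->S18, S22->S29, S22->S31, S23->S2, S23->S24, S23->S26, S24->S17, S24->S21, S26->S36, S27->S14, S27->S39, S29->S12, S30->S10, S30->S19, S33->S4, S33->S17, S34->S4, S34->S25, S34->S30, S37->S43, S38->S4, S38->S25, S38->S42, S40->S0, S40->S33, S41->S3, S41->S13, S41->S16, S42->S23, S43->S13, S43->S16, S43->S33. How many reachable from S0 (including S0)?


BFS from S0:
  layer 0: {S0}
  layer 1: {S42}
  layer 2: {S23}
  layer 3: {S2, S24, S26}
  layer 4: {S17, S21, S36, S43}
  layer 5: {S13, S16, S33}
  layer 6: {S4, S10}
  layer 7: {S8}
  layer 8: {S38}
  layer 9: {S25}
Reachable set: {S0, S2, S4, S8, S10, S13, S16, S17, S21, S23, S24, S25, S26, S33, S36, S38, S42, S43}
Count = 18

18


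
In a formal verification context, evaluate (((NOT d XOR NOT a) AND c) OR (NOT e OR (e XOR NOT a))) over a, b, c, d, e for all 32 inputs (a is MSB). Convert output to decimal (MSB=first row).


Formula: (((NOT d XOR NOT a) AND c) OR (NOT e OR (e XOR NOT a))) over a, b, c, d, e (32 rows)
Evaluate each row (bits = a,b,c,d,e, MSB first):
  row 0 [00000]: (((NOT 0 XOR NOT 0) AND 0) OR (NOT 0 OR (0 XOR NOT 0))) -> 1
  row 1 [00001]: (((NOT 0 XOR NOT 0) AND 0) OR (NOT 1 OR (1 XOR NOT 0))) -> 0
  row 2 [00010]: (((NOT 1 XOR NOT 0) AND 0) OR (NOT 0 OR (0 XOR NOT 0))) -> 1
  row 3 [00011]: (((NOT 1 XOR NOT 0) AND 0) OR (NOT 1 OR (1 XOR NOT 0))) -> 0
  row 4 [00100]: (((NOT 0 XOR NOT 0) AND 1) OR (NOT 0 OR (0 XOR NOT 0))) -> 1
  row 5 [00101]: (((NOT 0 XOR NOT 0) AND 1) OR (NOT 1 OR (1 XOR NOT 0))) -> 0
  row 6 [00110]: (((NOT 1 XOR NOT 0) AND 1) OR (NOT 0 OR (0 XOR NOT 0))) -> 1
  row 7 [00111]: (((NOT 1 XOR NOT 0) AND 1) OR (NOT 1 OR (1 XOR NOT 0))) -> 1
  row 8 [01000]: (((NOT 0 XOR NOT 0) AND 0) OR (NOT 0 OR (0 XOR NOT 0))) -> 1
  row 9 [01001]: (((NOT 0 XOR NOT 0) AND 0) OR (NOT 1 OR (1 XOR NOT 0))) -> 0
  row 10 [01010]: (((NOT 1 XOR NOT 0) AND 0) OR (NOT 0 OR (0 XOR NOT 0))) -> 1
  row 11 [01011]: (((NOT 1 XOR NOT 0) AND 0) OR (NOT 1 OR (1 XOR NOT 0))) -> 0
  row 12 [01100]: (((NOT 0 XOR NOT 0) AND 1) OR (NOT 0 OR (0 XOR NOT 0))) -> 1
  row 13 [01101]: (((NOT 0 XOR NOT 0) AND 1) OR (NOT 1 OR (1 XOR NOT 0))) -> 0
  row 14 [01110]: (((NOT 1 XOR NOT 0) AND 1) OR (NOT 0 OR (0 XOR NOT 0))) -> 1
  row 15 [01111]: (((NOT 1 XOR NOT 0) AND 1) OR (NOT 1 OR (1 XOR NOT 0))) -> 1
  row 16 [10000]: (((NOT 0 XOR NOT 1) AND 0) OR (NOT 0 OR (0 XOR NOT 1))) -> 1
  row 17 [10001]: (((NOT 0 XOR NOT 1) AND 0) OR (NOT 1 OR (1 XOR NOT 1))) -> 1
  row 18 [10010]: (((NOT 1 XOR NOT 1) AND 0) OR (NOT 0 OR (0 XOR NOT 1))) -> 1
  row 19 [10011]: (((NOT 1 XOR NOT 1) AND 0) OR (NOT 1 OR (1 XOR NOT 1))) -> 1
  row 20 [10100]: (((NOT 0 XOR NOT 1) AND 1) OR (NOT 0 OR (0 XOR NOT 1))) -> 1
  row 21 [10101]: (((NOT 0 XOR NOT 1) AND 1) OR (NOT 1 OR (1 XOR NOT 1))) -> 1
  row 22 [10110]: (((NOT 1 XOR NOT 1) AND 1) OR (NOT 0 OR (0 XOR NOT 1))) -> 1
  row 23 [10111]: (((NOT 1 XOR NOT 1) AND 1) OR (NOT 1 OR (1 XOR NOT 1))) -> 1
  row 24 [11000]: (((NOT 0 XOR NOT 1) AND 0) OR (NOT 0 OR (0 XOR NOT 1))) -> 1
  row 25 [11001]: (((NOT 0 XOR NOT 1) AND 0) OR (NOT 1 OR (1 XOR NOT 1))) -> 1
  row 26 [11010]: (((NOT 1 XOR NOT 1) AND 0) OR (NOT 0 OR (0 XOR NOT 1))) -> 1
  row 27 [11011]: (((NOT 1 XOR NOT 1) AND 0) OR (NOT 1 OR (1 XOR NOT 1))) -> 1
  row 28 [11100]: (((NOT 0 XOR NOT 1) AND 1) OR (NOT 0 OR (0 XOR NOT 1))) -> 1
  row 29 [11101]: (((NOT 0 XOR NOT 1) AND 1) OR (NOT 1 OR (1 XOR NOT 1))) -> 1
  row 30 [11110]: (((NOT 1 XOR NOT 1) AND 1) OR (NOT 0 OR (0 XOR NOT 1))) -> 1
  row 31 [11111]: (((NOT 1 XOR NOT 1) AND 1) OR (NOT 1 OR (1 XOR NOT 1))) -> 1
Full result column, 4 rows per line (a,b,c fixed per line; d,e runs 00..11 left to right):
  rows 0-3 [a,b,c=000]: 1010  = hex A
  rows 4-7 [a,b,c=001]: 1011  = hex B
  rows 8-11 [a,b,c=010]: 1010  = hex A
  rows 12-15 [a,b,c=011]: 1011  = hex B
  rows 16-19 [a,b,c=100]: 1111  = hex F
  rows 20-23 [a,b,c=101]: 1111  = hex F
  rows 24-27 [a,b,c=110]: 1111  = hex F
  rows 28-31 [a,b,c=111]: 1111  = hex F
Output column (row 0 .. row 31) = 10101011101010111111111111111111
Output column grouped in 4s = 1010 1011 1010 1011 1111 1111 1111 1111 = 0xABABFFFF
Convert to decimal digit by digit (value = value*16 + digit):
  A -> 10
  10*16 + 11 (B) = 171
  171*16 + 10 (A) = 2746
  2746*16 + 11 (B) = 43947
  43947*16 + 15 (F) = 703167
  703167*16 + 15 (F) = 11250687
  11250687*16 + 15 (F) = 180011007
  180011007*16 + 15 (F) = 2880176127
Decimal = 2880176127

2880176127


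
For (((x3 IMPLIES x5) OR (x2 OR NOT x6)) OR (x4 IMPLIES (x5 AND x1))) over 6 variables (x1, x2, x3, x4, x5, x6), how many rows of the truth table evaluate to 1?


Formula: (((x3 IMPLIES x5) OR (x2 OR NOT x6)) OR (x4 IMPLIES (x5 AND x1))) over 6 vars (64 rows)
Evaluate each row (x1, x2, x3, x4, x5, x6 as bits, MSB first):
  row 0 [000000]: (((0 IMPLIES 0) OR (0 OR NOT 0)) OR (0 IMPLIES (0 AND 0))) -> 1
  row 1 [000001]: (((0 IMPLIES 0) OR (0 OR NOT 1)) OR (0 IMPLIES (0 AND 0))) -> 1
  row 2 [000010]: (((0 IMPLIES 1) OR (0 OR NOT 0)) OR (0 IMPLIES (1 AND 0))) -> 1
  row 3 [000011]: (((0 IMPLIES 1) OR (0 OR NOT 1)) OR (0 IMPLIES (1 AND 0))) -> 1
  row 4 [000100]: (((0 IMPLIES 0) OR (0 OR NOT 0)) OR (1 IMPLIES (0 AND 0))) -> 1
  (every remaining row is evaluated the same way; all 64 results are listed next)
Full result column, 8 rows per line (x1,x2,x3 fixed per line; x4,x5,x6 runs 000..111 left to right):
  rows 0-7 [x1,x2,x3=000]: 11111111  (ones: 8)
  rows 8-15 [x1,x2,x3=001]: 11111011  (ones: 7)
  rows 16-23 [x1,x2,x3=010]: 11111111  (ones: 8)
  rows 24-31 [x1,x2,x3=011]: 11111111  (ones: 8)
  rows 32-39 [x1,x2,x3=100]: 11111111  (ones: 8)
  rows 40-47 [x1,x2,x3=101]: 11111011  (ones: 7)
  rows 48-55 [x1,x2,x3=110]: 11111111  (ones: 8)
  rows 56-63 [x1,x2,x3=111]: 11111111  (ones: 8)
Count of 1-rows = 8+7+8+8+8+7+8+8 = 62

62


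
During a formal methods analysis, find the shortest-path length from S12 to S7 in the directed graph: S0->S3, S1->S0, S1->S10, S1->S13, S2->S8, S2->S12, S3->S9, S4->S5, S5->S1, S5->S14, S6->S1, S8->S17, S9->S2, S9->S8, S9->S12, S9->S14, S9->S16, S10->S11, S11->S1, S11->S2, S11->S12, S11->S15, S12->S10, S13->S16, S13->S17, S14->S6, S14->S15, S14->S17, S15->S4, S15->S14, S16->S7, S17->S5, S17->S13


BFS layer-by-layer from S12:
  dist 0: {S12}
  dist 1: {S10}
  dist 2: {S11}
  dist 3: {S1, S2, S15}
  dist 4: {S0, S4, S8, S13, S14}
  dist 5: {S3, S5, S6, S16, S17}
  dist 6: {S7, S9}
  -> S7 reached at distance 6
Shortest path length = 6

6


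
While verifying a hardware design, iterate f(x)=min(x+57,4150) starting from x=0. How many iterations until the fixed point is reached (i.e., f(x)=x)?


Step 1: x=0, cap=4150, increment=57
Step 2: x grows by 57 each step until capped at 4150; fixed point is x=4150
Step 3: iterations = ceil(4150/57) = 73

73


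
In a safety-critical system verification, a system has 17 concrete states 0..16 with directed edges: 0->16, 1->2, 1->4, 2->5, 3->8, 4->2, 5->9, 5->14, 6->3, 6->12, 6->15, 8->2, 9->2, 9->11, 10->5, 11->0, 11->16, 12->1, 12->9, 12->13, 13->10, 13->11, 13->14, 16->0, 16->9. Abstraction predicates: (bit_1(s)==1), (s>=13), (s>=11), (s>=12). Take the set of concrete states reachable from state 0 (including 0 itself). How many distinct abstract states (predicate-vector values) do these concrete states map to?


BFS from 0:
Concrete reachable: {0, 2, 5, 9, 11, 14, 16}
Abstract via predicates (bit_1(s)==1), (s>=13), (s>=11), (s>=12):
  (0,0,0,0) <- {0, 5, 9}
  (0,1,1,1) <- {16}
  (1,0,0,0) <- {2}
  (1,0,1,0) <- {11}
  (1,1,1,1) <- {14}
Distinct abstract states = 5

5


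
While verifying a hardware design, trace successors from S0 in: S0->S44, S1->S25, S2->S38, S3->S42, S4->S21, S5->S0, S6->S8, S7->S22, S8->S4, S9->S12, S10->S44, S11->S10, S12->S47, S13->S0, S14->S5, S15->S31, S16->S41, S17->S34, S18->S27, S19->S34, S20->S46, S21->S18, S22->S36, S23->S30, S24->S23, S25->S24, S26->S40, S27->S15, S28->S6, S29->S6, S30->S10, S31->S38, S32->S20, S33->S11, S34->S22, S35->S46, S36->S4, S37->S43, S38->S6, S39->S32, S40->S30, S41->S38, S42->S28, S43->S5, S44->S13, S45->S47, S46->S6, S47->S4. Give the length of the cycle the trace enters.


Trace from S0 until a state repeats:
  S0 -> S44 -> S13 -> S0
S0 first seen at step 0, revisited at step 3.
Cycle length = 3 - 0 = 3

3


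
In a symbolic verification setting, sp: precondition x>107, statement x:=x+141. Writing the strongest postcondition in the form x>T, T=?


Formula: sp(P, x:=E) = exists old_x. (x = E[old_x/x]) AND P[old_x/x] (old_x is the value of x before the assignment; eliminate old_x by solving x = E[old_x/x] for old_x)
Step 1: Precondition P: x>107, i.e. old_x > 107
Step 2: Assignment gives x = old_x + 141, so old_x = x - 141
Step 3: Substitute into P: x - 141 > 107
Step 4: Simplify: x > 107+141 = 248

248


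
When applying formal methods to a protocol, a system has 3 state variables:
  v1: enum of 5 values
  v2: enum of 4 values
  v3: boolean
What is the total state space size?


State space = product of domain sizes of all variables.
Domain sizes:
  v1 (enum of 5 values): 5
  v2 (enum of 4 values): 4
  v3 (boolean): 2
Product = 5 * 4 * 2 = 40

40


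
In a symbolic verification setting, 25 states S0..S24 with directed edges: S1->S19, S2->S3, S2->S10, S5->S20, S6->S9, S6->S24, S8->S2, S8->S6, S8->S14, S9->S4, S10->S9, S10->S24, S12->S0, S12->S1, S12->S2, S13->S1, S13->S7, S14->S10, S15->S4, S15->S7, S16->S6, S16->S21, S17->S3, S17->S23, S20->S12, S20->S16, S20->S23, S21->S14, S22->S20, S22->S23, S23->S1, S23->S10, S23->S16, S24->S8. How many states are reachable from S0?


BFS from S0:
  layer 0: {S0}
Reachable set: {S0}
Count = 1

1


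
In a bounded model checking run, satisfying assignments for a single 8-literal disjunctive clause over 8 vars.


Step 1: Total=2^8=256
Step 2: Unsat when all 8 false: 2^0=1
Step 3: Sat=256-1=255

255


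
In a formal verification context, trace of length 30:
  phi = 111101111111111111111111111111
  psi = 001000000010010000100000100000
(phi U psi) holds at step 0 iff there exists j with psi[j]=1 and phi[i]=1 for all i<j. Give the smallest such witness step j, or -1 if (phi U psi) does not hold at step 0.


(phi U psi) at 0: need smallest j with psi[j]=1 and phi[i]=1 for all i in [0,j).
Scan from step 0:
  step 0: phi=1, psi=0 -> continue
  step 1: phi=1, psi=0 -> continue
  step 2: psi=1 and phi held for [0,2) -> witness found
Witness step = 2

2


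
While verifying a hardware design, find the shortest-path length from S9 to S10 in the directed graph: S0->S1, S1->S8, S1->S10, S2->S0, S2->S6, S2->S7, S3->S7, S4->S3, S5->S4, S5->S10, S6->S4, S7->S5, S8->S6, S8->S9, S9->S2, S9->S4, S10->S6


BFS layer-by-layer from S9:
  dist 0: {S9}
  dist 1: {S2, S4}
  dist 2: {S0, S3, S6, S7}
  dist 3: {S1, S5}
  dist 4: {S8, S10}
  -> S10 reached at distance 4
Shortest path length = 4

4


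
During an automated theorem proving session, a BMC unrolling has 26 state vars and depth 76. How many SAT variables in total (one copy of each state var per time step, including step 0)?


BMC unrolls to depth k, creating one copy of each state var for steps 0..k.
Step count = 76 + 1 = 77 (steps 0 through 76)
Vars per step = 26
Total = 26 * 77 = 2002

2002


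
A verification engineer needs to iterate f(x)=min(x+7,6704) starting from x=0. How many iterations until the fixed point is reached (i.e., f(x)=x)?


Step 1: x=0, cap=6704, increment=7
Step 2: x grows by 7 each step until capped at 6704; fixed point is x=6704
Step 3: iterations = ceil(6704/7) = 958

958


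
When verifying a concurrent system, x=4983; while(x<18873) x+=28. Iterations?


Step 1: x goes from 4983 toward 18873 by 28; the body runs while x<18873, so iterations = ceil((bound-start)/step)
Step 2: Distance=13890
Step 3: ceil(13890/28)=497

497


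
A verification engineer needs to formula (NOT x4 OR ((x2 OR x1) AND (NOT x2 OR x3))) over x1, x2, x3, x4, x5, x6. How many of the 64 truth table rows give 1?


Formula: (NOT x4 OR ((x2 OR x1) AND (NOT x2 OR x3))) over 6 vars (64 rows)
Evaluate each row (x1, x2, x3, x4, x5, x6 as bits, MSB first):
  row 0 [000000]: (NOT 0 OR ((0 OR 0) AND (NOT 0 OR 0))) -> 1
  row 1 [000001]: (NOT 0 OR ((0 OR 0) AND (NOT 0 OR 0))) -> 1
  row 2 [000010]: (NOT 0 OR ((0 OR 0) AND (NOT 0 OR 0))) -> 1
  row 3 [000011]: (NOT 0 OR ((0 OR 0) AND (NOT 0 OR 0))) -> 1
  row 4 [000100]: (NOT 1 OR ((0 OR 0) AND (NOT 0 OR 0))) -> 0
  (every remaining row is evaluated the same way; all 64 results are listed next)
Full result column, 8 rows per line (x1,x2,x3 fixed per line; x4,x5,x6 runs 000..111 left to right):
  rows 0-7 [x1,x2,x3=000]: 11110000  (ones: 4)
  rows 8-15 [x1,x2,x3=001]: 11110000  (ones: 4)
  rows 16-23 [x1,x2,x3=010]: 11110000  (ones: 4)
  rows 24-31 [x1,x2,x3=011]: 11111111  (ones: 8)
  rows 32-39 [x1,x2,x3=100]: 11111111  (ones: 8)
  rows 40-47 [x1,x2,x3=101]: 11111111  (ones: 8)
  rows 48-55 [x1,x2,x3=110]: 11110000  (ones: 4)
  rows 56-63 [x1,x2,x3=111]: 11111111  (ones: 8)
Count of 1-rows = 4+4+4+8+8+8+4+8 = 48

48


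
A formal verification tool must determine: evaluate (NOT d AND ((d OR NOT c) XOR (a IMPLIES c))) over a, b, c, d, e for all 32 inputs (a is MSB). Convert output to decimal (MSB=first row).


Formula: (NOT d AND ((d OR NOT c) XOR (a IMPLIES c))) over a, b, c, d, e (32 rows)
Evaluate each row (bits = a,b,c,d,e, MSB first):
  row 0 [00000]: (NOT 0 AND ((0 OR NOT 0) XOR (0 IMPLIES 0))) -> 0
  row 1 [00001]: (NOT 0 AND ((0 OR NOT 0) XOR (0 IMPLIES 0))) -> 0
  row 2 [00010]: (NOT 1 AND ((1 OR NOT 0) XOR (0 IMPLIES 0))) -> 0
  row 3 [00011]: (NOT 1 AND ((1 OR NOT 0) XOR (0 IMPLIES 0))) -> 0
  row 4 [00100]: (NOT 0 AND ((0 OR NOT 1) XOR (0 IMPLIES 1))) -> 1
  row 5 [00101]: (NOT 0 AND ((0 OR NOT 1) XOR (0 IMPLIES 1))) -> 1
  row 6 [00110]: (NOT 1 AND ((1 OR NOT 1) XOR (0 IMPLIES 1))) -> 0
  row 7 [00111]: (NOT 1 AND ((1 OR NOT 1) XOR (0 IMPLIES 1))) -> 0
  row 8 [01000]: (NOT 0 AND ((0 OR NOT 0) XOR (0 IMPLIES 0))) -> 0
  row 9 [01001]: (NOT 0 AND ((0 OR NOT 0) XOR (0 IMPLIES 0))) -> 0
  row 10 [01010]: (NOT 1 AND ((1 OR NOT 0) XOR (0 IMPLIES 0))) -> 0
  row 11 [01011]: (NOT 1 AND ((1 OR NOT 0) XOR (0 IMPLIES 0))) -> 0
  row 12 [01100]: (NOT 0 AND ((0 OR NOT 1) XOR (0 IMPLIES 1))) -> 1
  row 13 [01101]: (NOT 0 AND ((0 OR NOT 1) XOR (0 IMPLIES 1))) -> 1
  row 14 [01110]: (NOT 1 AND ((1 OR NOT 1) XOR (0 IMPLIES 1))) -> 0
  row 15 [01111]: (NOT 1 AND ((1 OR NOT 1) XOR (0 IMPLIES 1))) -> 0
  row 16 [10000]: (NOT 0 AND ((0 OR NOT 0) XOR (1 IMPLIES 0))) -> 1
  row 17 [10001]: (NOT 0 AND ((0 OR NOT 0) XOR (1 IMPLIES 0))) -> 1
  row 18 [10010]: (NOT 1 AND ((1 OR NOT 0) XOR (1 IMPLIES 0))) -> 0
  row 19 [10011]: (NOT 1 AND ((1 OR NOT 0) XOR (1 IMPLIES 0))) -> 0
  row 20 [10100]: (NOT 0 AND ((0 OR NOT 1) XOR (1 IMPLIES 1))) -> 1
  row 21 [10101]: (NOT 0 AND ((0 OR NOT 1) XOR (1 IMPLIES 1))) -> 1
  row 22 [10110]: (NOT 1 AND ((1 OR NOT 1) XOR (1 IMPLIES 1))) -> 0
  row 23 [10111]: (NOT 1 AND ((1 OR NOT 1) XOR (1 IMPLIES 1))) -> 0
  row 24 [11000]: (NOT 0 AND ((0 OR NOT 0) XOR (1 IMPLIES 0))) -> 1
  row 25 [11001]: (NOT 0 AND ((0 OR NOT 0) XOR (1 IMPLIES 0))) -> 1
  row 26 [11010]: (NOT 1 AND ((1 OR NOT 0) XOR (1 IMPLIES 0))) -> 0
  row 27 [11011]: (NOT 1 AND ((1 OR NOT 0) XOR (1 IMPLIES 0))) -> 0
  row 28 [11100]: (NOT 0 AND ((0 OR NOT 1) XOR (1 IMPLIES 1))) -> 1
  row 29 [11101]: (NOT 0 AND ((0 OR NOT 1) XOR (1 IMPLIES 1))) -> 1
  row 30 [11110]: (NOT 1 AND ((1 OR NOT 1) XOR (1 IMPLIES 1))) -> 0
  row 31 [11111]: (NOT 1 AND ((1 OR NOT 1) XOR (1 IMPLIES 1))) -> 0
Full result column, 4 rows per line (a,b,c fixed per line; d,e runs 00..11 left to right):
  rows 0-3 [a,b,c=000]: 0000  = hex 0
  rows 4-7 [a,b,c=001]: 1100  = hex C
  rows 8-11 [a,b,c=010]: 0000  = hex 0
  rows 12-15 [a,b,c=011]: 1100  = hex C
  rows 16-19 [a,b,c=100]: 1100  = hex C
  rows 20-23 [a,b,c=101]: 1100  = hex C
  rows 24-27 [a,b,c=110]: 1100  = hex C
  rows 28-31 [a,b,c=111]: 1100  = hex C
Output column (row 0 .. row 31) = 00001100000011001100110011001100
Output column grouped in 4s = 0000 1100 0000 1100 1100 1100 1100 1100 = 0x0C0CCCCC
Convert to decimal digit by digit (value = value*16 + digit):
  0 -> 0
  0*16 + 12 (C) = 12
  12*16 + 0 = 192
  192*16 + 12 (C) = 3084
  3084*16 + 12 (C) = 49356
  49356*16 + 12 (C) = 789708
  789708*16 + 12 (C) = 12635340
  12635340*16 + 12 (C) = 202165452
Decimal = 202165452

202165452


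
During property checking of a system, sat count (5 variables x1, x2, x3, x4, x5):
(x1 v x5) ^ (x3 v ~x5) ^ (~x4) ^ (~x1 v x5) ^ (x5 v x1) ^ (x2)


CNF with 6 clauses over 5 vars (32 assignments).
An assignment satisfies CNF iff every clause has >=1 true literal.
Check each row (bits = x1,x2,x3,x4,x5; clause T/F shown):
  row 0 [00000]: clauses=FTTTFF -> 0
  row 1 [00001]: clauses=TFTTTF -> 0
  row 2 [00010]: clauses=FTFTFF -> 0
  row 3 [00011]: clauses=TFFTTF -> 0
  row 4 [00100]: clauses=FTTTFF -> 0
  row 5 [00101]: clauses=TTTTTF -> 0
  row 6 [00110]: clauses=FTFTFF -> 0
  row 7 [00111]: clauses=TTFTTF -> 0
  row 8 [01000]: clauses=FTTTFT -> 0
  row 9 [01001]: clauses=TFTTTT -> 0
  row 10 [01010]: clauses=FTFTFT -> 0
  row 11 [01011]: clauses=TFFTTT -> 0
  row 12 [01100]: clauses=FTTTFT -> 0
  row 13 [01101]: clauses=TTTTTT -> 1
  row 14 [01110]: clauses=FTFTFT -> 0
  row 15 [01111]: clauses=TTFTTT -> 0
  row 16 [10000]: clauses=TTTFTF -> 0
  row 17 [10001]: clauses=TFTTTF -> 0
  row 18 [10010]: clauses=TTFFTF -> 0
  row 19 [10011]: clauses=TFFTTF -> 0
  row 20 [10100]: clauses=TTTFTF -> 0
  row 21 [10101]: clauses=TTTTTF -> 0
  row 22 [10110]: clauses=TTFFTF -> 0
  row 23 [10111]: clauses=TTFTTF -> 0
  row 24 [11000]: clauses=TTTFTT -> 0
  row 25 [11001]: clauses=TFTTTT -> 0
  row 26 [11010]: clauses=TTFFTT -> 0
  row 27 [11011]: clauses=TFFTTT -> 0
  row 28 [11100]: clauses=TTTFTT -> 0
  row 29 [11101]: clauses=TTTTTT -> 1
  row 30 [11110]: clauses=TTFFTT -> 0
  row 31 [11111]: clauses=TTFTTT -> 0
Full result column, 8 rows per line (x1,x2 fixed per line; x3,x4,x5 runs 000..111 left to right):
  rows 0-7 [x1,x2=00]: 00000000  (ones: 0)
  rows 8-15 [x1,x2=01]: 00000100  (ones: 1)
  rows 16-23 [x1,x2=10]: 00000000  (ones: 0)
  rows 24-31 [x1,x2=11]: 00000100  (ones: 1)
Satisfying assignments = 0+1+0+1 = 2

2


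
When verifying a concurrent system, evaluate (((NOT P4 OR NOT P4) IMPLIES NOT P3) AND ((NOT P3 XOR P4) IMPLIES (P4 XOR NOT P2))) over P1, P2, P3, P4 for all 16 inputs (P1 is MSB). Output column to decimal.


Formula: (((NOT P4 OR NOT P4) IMPLIES NOT P3) AND ((NOT P3 XOR P4) IMPLIES (P4 XOR NOT P2))) over P1, P2, P3, P4 (16 rows)
Evaluate each row (bits = P1,P2,P3,P4, MSB first):
  row 0 [0000]: (((NOT 0 OR NOT 0) IMPLIES NOT 0) AND ((NOT 0 XOR 0) IMPLIES (0 XOR NOT 0))) -> 1
  row 1 [0001]: (((NOT 1 OR NOT 1) IMPLIES NOT 0) AND ((NOT 0 XOR 1) IMPLIES (1 XOR NOT 0))) -> 1
  row 2 [0010]: (((NOT 0 OR NOT 0) IMPLIES NOT 1) AND ((NOT 1 XOR 0) IMPLIES (0 XOR NOT 0))) -> 0
  row 3 [0011]: (((NOT 1 OR NOT 1) IMPLIES NOT 1) AND ((NOT 1 XOR 1) IMPLIES (1 XOR NOT 0))) -> 0
  row 4 [0100]: (((NOT 0 OR NOT 0) IMPLIES NOT 0) AND ((NOT 0 XOR 0) IMPLIES (0 XOR NOT 1))) -> 0
  row 5 [0101]: (((NOT 1 OR NOT 1) IMPLIES NOT 0) AND ((NOT 0 XOR 1) IMPLIES (1 XOR NOT 1))) -> 1
  row 6 [0110]: (((NOT 0 OR NOT 0) IMPLIES NOT 1) AND ((NOT 1 XOR 0) IMPLIES (0 XOR NOT 1))) -> 0
  row 7 [0111]: (((NOT 1 OR NOT 1) IMPLIES NOT 1) AND ((NOT 1 XOR 1) IMPLIES (1 XOR NOT 1))) -> 1
  row 8 [1000]: (((NOT 0 OR NOT 0) IMPLIES NOT 0) AND ((NOT 0 XOR 0) IMPLIES (0 XOR NOT 0))) -> 1
  row 9 [1001]: (((NOT 1 OR NOT 1) IMPLIES NOT 0) AND ((NOT 0 XOR 1) IMPLIES (1 XOR NOT 0))) -> 1
  row 10 [1010]: (((NOT 0 OR NOT 0) IMPLIES NOT 1) AND ((NOT 1 XOR 0) IMPLIES (0 XOR NOT 0))) -> 0
  row 11 [1011]: (((NOT 1 OR NOT 1) IMPLIES NOT 1) AND ((NOT 1 XOR 1) IMPLIES (1 XOR NOT 0))) -> 0
  row 12 [1100]: (((NOT 0 OR NOT 0) IMPLIES NOT 0) AND ((NOT 0 XOR 0) IMPLIES (0 XOR NOT 1))) -> 0
  row 13 [1101]: (((NOT 1 OR NOT 1) IMPLIES NOT 0) AND ((NOT 0 XOR 1) IMPLIES (1 XOR NOT 1))) -> 1
  row 14 [1110]: (((NOT 0 OR NOT 0) IMPLIES NOT 1) AND ((NOT 1 XOR 0) IMPLIES (0 XOR NOT 1))) -> 0
  row 15 [1111]: (((NOT 1 OR NOT 1) IMPLIES NOT 1) AND ((NOT 1 XOR 1) IMPLIES (1 XOR NOT 1))) -> 1
Full result column, 4 rows per line (P1,P2 fixed per line; P3,P4 runs 00..11 left to right):
  rows 0-3 [P1,P2=00]: 1100  = hex C
  rows 4-7 [P1,P2=01]: 0101  = hex 5
  rows 8-11 [P1,P2=10]: 1100  = hex C
  rows 12-15 [P1,P2=11]: 0101  = hex 5
Output column (row 0 .. row 15) = 1100010111000101
Output column grouped in 4s = 1100 0101 1100 0101 = 0xC5C5
Convert to decimal digit by digit (value = value*16 + digit):
  C -> 12
  12*16 + 5 = 197
  197*16 + 12 (C) = 3164
  3164*16 + 5 = 50629
Decimal = 50629

50629


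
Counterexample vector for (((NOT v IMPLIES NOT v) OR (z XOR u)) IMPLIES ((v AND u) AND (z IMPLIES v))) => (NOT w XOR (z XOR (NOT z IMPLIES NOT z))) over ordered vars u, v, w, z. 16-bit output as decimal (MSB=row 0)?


F1 = (((NOT v IMPLIES NOT v) OR (z XOR u)) IMPLIES ((v AND u) AND (z IMPLIES v)))
F2 = (NOT w XOR (z XOR (NOT z IMPLIES NOT z)))
Counterexample to F1=>F2 is where F1=1 and F2=0.
Evaluate each row (bits = u,v,w,z, MSB first):
  row 0 [0000]: F1=0 F2=0 -> F1&~F2 -> 0
  row 1 [0001]: F1=0 F2=1 -> F1&~F2 -> 0
  row 2 [0010]: F1=0 F2=1 -> F1&~F2 -> 0
  row 3 [0011]: F1=0 F2=0 -> F1&~F2 -> 0
  row 4 [0100]: F1=0 F2=0 -> F1&~F2 -> 0
  row 5 [0101]: F1=0 F2=1 -> F1&~F2 -> 0
  row 6 [0110]: F1=0 F2=1 -> F1&~F2 -> 0
  row 7 [0111]: F1=0 F2=0 -> F1&~F2 -> 0
  row 8 [1000]: F1=0 F2=0 -> F1&~F2 -> 0
  row 9 [1001]: F1=0 F2=1 -> F1&~F2 -> 0
  row 10 [1010]: F1=0 F2=1 -> F1&~F2 -> 0
  row 11 [1011]: F1=0 F2=0 -> F1&~F2 -> 0
  row 12 [1100]: F1=1 F2=0 -> F1&~F2 -> 1
  row 13 [1101]: F1=1 F2=1 -> F1&~F2 -> 0
  row 14 [1110]: F1=1 F2=1 -> F1&~F2 -> 0
  row 15 [1111]: F1=1 F2=0 -> F1&~F2 -> 1
Full result column, 4 rows per line (u,v fixed per line; w,z runs 00..11 left to right):
  rows 0-3 [u,v=00]: 0000  = hex 0
  rows 4-7 [u,v=01]: 0000  = hex 0
  rows 8-11 [u,v=10]: 0000  = hex 0
  rows 12-15 [u,v=11]: 1001  = hex 9
Counterexample vector (row 0 .. row 15) = 0000000000001001
Output column grouped in 4s = 0000 0000 0000 1001 = 0x0009
Convert to decimal digit by digit (value = value*16 + digit):
  0 -> 0
  0*16 + 0 = 0
  0*16 + 0 = 0
  0*16 + 9 = 9
Decimal = 9

9


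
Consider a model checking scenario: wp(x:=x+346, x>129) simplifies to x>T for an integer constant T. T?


Formula: wp(x:=E, P) = P[E/x] (substitute E for x in postcondition)
Step 1: Postcondition: x>129
Step 2: Substitute x+346 for x: x+346>129
Step 3: Solve for x: x > 129-346 = -217

-217


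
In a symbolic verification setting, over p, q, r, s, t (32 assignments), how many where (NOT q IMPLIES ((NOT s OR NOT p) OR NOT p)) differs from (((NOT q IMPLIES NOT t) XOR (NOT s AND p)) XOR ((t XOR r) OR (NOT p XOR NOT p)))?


F1 = (NOT q IMPLIES ((NOT s OR NOT p) OR NOT p))
F2 = (((NOT q IMPLIES NOT t) XOR (NOT s AND p)) XOR ((t XOR r) OR (NOT p XOR NOT p)))
Evaluate both on each of 32 rows (bits = p,q,r,s,t):
  row 0 [00000]: F1=1 F2=1 -> 0
  row 1 [00001]: F1=1 F2=1 -> 0
  row 2 [00010]: F1=1 F2=1 -> 0
  row 3 [00011]: F1=1 F2=1 -> 0
  row 4 [00100]: F1=1 F2=0 (differ) -> 1
  row 5 [00101]: F1=1 F2=0 (differ) -> 1
  row 6 [00110]: F1=1 F2=0 (differ) -> 1
  row 7 [00111]: F1=1 F2=0 (differ) -> 1
  row 8 [01000]: F1=1 F2=1 -> 0
  row 9 [01001]: F1=1 F2=0 (differ) -> 1
  row 10 [01010]: F1=1 F2=1 -> 0
  row 11 [01011]: F1=1 F2=0 (differ) -> 1
  row 12 [01100]: F1=1 F2=0 (differ) -> 1
  row 13 [01101]: F1=1 F2=1 -> 0
  row 14 [01110]: F1=1 F2=0 (differ) -> 1
  row 15 [01111]: F1=1 F2=1 -> 0
  row 16 [10000]: F1=1 F2=0 (differ) -> 1
  row 17 [10001]: F1=1 F2=0 (differ) -> 1
  row 18 [10010]: F1=0 F2=1 (differ) -> 1
  row 19 [10011]: F1=0 F2=1 (differ) -> 1
  row 20 [10100]: F1=1 F2=1 -> 0
  row 21 [10101]: F1=1 F2=1 -> 0
  row 22 [10110]: F1=0 F2=0 -> 0
  row 23 [10111]: F1=0 F2=0 -> 0
  row 24 [11000]: F1=1 F2=0 (differ) -> 1
  row 25 [11001]: F1=1 F2=1 -> 0
  row 26 [11010]: F1=1 F2=1 -> 0
  row 27 [11011]: F1=1 F2=0 (differ) -> 1
  row 28 [11100]: F1=1 F2=1 -> 0
  row 29 [11101]: F1=1 F2=0 (differ) -> 1
  row 30 [11110]: F1=1 F2=0 (differ) -> 1
  row 31 [11111]: F1=1 F2=1 -> 0
Full result column, 8 rows per line (p,q fixed per line; r,s,t runs 000..111 left to right):
  rows 0-7 [p,q=00]: 00001111  (ones: 4)
  rows 8-15 [p,q=01]: 01011010  (ones: 4)
  rows 16-23 [p,q=10]: 11110000  (ones: 4)
  rows 24-31 [p,q=11]: 10010110  (ones: 4)
Disagreements = 4+4+4+4 = 16

16


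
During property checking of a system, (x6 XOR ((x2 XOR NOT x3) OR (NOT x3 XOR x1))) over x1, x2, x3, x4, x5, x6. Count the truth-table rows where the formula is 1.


Formula: (x6 XOR ((x2 XOR NOT x3) OR (NOT x3 XOR x1))) over 6 vars (64 rows)
Evaluate each row (x1, x2, x3, x4, x5, x6 as bits, MSB first):
  row 0 [000000]: (0 XOR ((0 XOR NOT 0) OR (NOT 0 XOR 0))) -> 1
  row 1 [000001]: (1 XOR ((0 XOR NOT 0) OR (NOT 0 XOR 0))) -> 0
  row 2 [000010]: (0 XOR ((0 XOR NOT 0) OR (NOT 0 XOR 0))) -> 1
  row 3 [000011]: (1 XOR ((0 XOR NOT 0) OR (NOT 0 XOR 0))) -> 0
  row 4 [000100]: (0 XOR ((0 XOR NOT 0) OR (NOT 0 XOR 0))) -> 1
  (every remaining row is evaluated the same way; all 64 results are listed next)
Full result column, 8 rows per line (x1,x2,x3 fixed per line; x4,x5,x6 runs 000..111 left to right):
  rows 0-7 [x1,x2,x3=000]: 10101010  (ones: 4)
  rows 8-15 [x1,x2,x3=001]: 01010101  (ones: 4)
  rows 16-23 [x1,x2,x3=010]: 10101010  (ones: 4)
  rows 24-31 [x1,x2,x3=011]: 10101010  (ones: 4)
  rows 32-39 [x1,x2,x3=100]: 10101010  (ones: 4)
  rows 40-47 [x1,x2,x3=101]: 10101010  (ones: 4)
  rows 48-55 [x1,x2,x3=110]: 01010101  (ones: 4)
  rows 56-63 [x1,x2,x3=111]: 10101010  (ones: 4)
Count of 1-rows = 4+4+4+4+4+4+4+4 = 32

32


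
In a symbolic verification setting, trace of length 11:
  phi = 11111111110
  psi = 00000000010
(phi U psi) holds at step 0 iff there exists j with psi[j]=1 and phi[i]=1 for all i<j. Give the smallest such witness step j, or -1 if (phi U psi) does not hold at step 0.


(phi U psi) at 0: need smallest j with psi[j]=1 and phi[i]=1 for all i in [0,j).
Scan from step 0:
  step 0: phi=1, psi=0 -> continue
  step 1: phi=1, psi=0 -> continue
  step 2: phi=1, psi=0 -> continue
  step 3: phi=1, psi=0 -> continue
  step 9: psi=1 and phi held for [0,9) -> witness found
Witness step = 9

9


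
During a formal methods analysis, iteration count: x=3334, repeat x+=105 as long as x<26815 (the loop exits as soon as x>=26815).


Step 1: x goes from 3334 toward 26815 by 105; the body runs while x<26815, so iterations = ceil((bound-start)/step)
Step 2: Distance=23481
Step 3: ceil(23481/105)=224

224


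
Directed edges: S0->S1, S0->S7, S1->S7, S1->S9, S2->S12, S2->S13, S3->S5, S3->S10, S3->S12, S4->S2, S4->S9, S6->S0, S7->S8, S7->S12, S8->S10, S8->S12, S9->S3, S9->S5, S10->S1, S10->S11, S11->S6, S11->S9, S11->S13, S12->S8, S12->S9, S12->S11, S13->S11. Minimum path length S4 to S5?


BFS layer-by-layer from S4:
  dist 0: {S4}
  dist 1: {S2, S9}
  dist 2: {S3, S5, S12, S13}
  -> S5 reached at distance 2
Shortest path length = 2

2


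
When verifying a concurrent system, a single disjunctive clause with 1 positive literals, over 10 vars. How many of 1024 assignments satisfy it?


Step 1: Total=2^10=1024
Step 2: Unsat when all 1 false: 2^9=512
Step 3: Sat=1024-512=512

512


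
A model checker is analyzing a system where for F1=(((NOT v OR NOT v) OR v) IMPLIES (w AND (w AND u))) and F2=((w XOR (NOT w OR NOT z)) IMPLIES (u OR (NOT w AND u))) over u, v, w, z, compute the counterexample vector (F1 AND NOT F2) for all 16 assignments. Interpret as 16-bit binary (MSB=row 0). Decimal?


F1 = (((NOT v OR NOT v) OR v) IMPLIES (w AND (w AND u)))
F2 = ((w XOR (NOT w OR NOT z)) IMPLIES (u OR (NOT w AND u)))
Counterexample to F1=>F2 is where F1=1 and F2=0.
Evaluate each row (bits = u,v,w,z, MSB first):
  row 0 [0000]: F1=0 F2=0 -> F1&~F2 -> 0
  row 1 [0001]: F1=0 F2=0 -> F1&~F2 -> 0
  row 2 [0010]: F1=0 F2=1 -> F1&~F2 -> 0
  row 3 [0011]: F1=0 F2=0 -> F1&~F2 -> 0
  row 4 [0100]: F1=0 F2=0 -> F1&~F2 -> 0
  row 5 [0101]: F1=0 F2=0 -> F1&~F2 -> 0
  row 6 [0110]: F1=0 F2=1 -> F1&~F2 -> 0
  row 7 [0111]: F1=0 F2=0 -> F1&~F2 -> 0
  row 8 [1000]: F1=0 F2=1 -> F1&~F2 -> 0
  row 9 [1001]: F1=0 F2=1 -> F1&~F2 -> 0
  row 10 [1010]: F1=1 F2=1 -> F1&~F2 -> 0
  row 11 [1011]: F1=1 F2=1 -> F1&~F2 -> 0
  row 12 [1100]: F1=0 F2=1 -> F1&~F2 -> 0
  row 13 [1101]: F1=0 F2=1 -> F1&~F2 -> 0
  row 14 [1110]: F1=1 F2=1 -> F1&~F2 -> 0
  row 15 [1111]: F1=1 F2=1 -> F1&~F2 -> 0
Full result column, 4 rows per line (u,v fixed per line; w,z runs 00..11 left to right):
  rows 0-3 [u,v=00]: 0000  = hex 0
  rows 4-7 [u,v=01]: 0000  = hex 0
  rows 8-11 [u,v=10]: 0000  = hex 0
  rows 12-15 [u,v=11]: 0000  = hex 0
Counterexample vector (row 0 .. row 15) = 0000000000000000
Output column grouped in 4s = 0000 0000 0000 0000 = 0x0000
Convert to decimal digit by digit (value = value*16 + digit):
  0 -> 0
  0*16 + 0 = 0
  0*16 + 0 = 0
  0*16 + 0 = 0
Decimal = 0

0


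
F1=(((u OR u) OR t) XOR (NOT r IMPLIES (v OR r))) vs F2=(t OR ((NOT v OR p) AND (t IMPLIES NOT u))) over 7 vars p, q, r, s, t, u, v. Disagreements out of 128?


F1 = (((u OR u) OR t) XOR (NOT r IMPLIES (v OR r)))
F2 = (t OR ((NOT v OR p) AND (t IMPLIES NOT u)))
Evaluate both on each of 128 rows (bits = p,q,r,s,t,u,v):
  row 0 [0000000]: F1=0 F2=1 (differ) -> 1
  row 1 [0000001]: F1=1 F2=0 (differ) -> 1
  row 2 [0000010]: F1=1 F2=1 -> 0
  row 3 [0000011]: F1=0 F2=0 -> 0
  row 4 [0000100]: F1=1 F2=1 -> 0
  (every remaining row is evaluated the same way; all 128 results are listed next)
Full result column, 8 rows per line (p,q,r,s fixed per line; t,u,v runs 000..111 left to right):
  rows 0-7 [p,q,r,s=0000]: 11000101  (ones: 4)
  rows 8-15 [p,q,r,s=0001]: 11000101  (ones: 4)
  rows 16-23 [p,q,r,s=0010]: 01101111  (ones: 6)
  rows 24-31 [p,q,r,s=0011]: 01101111  (ones: 6)
  rows 32-39 [p,q,r,s=0100]: 11000101  (ones: 4)
  rows 40-47 [p,q,r,s=0101]: 11000101  (ones: 4)
  rows 48-55 [p,q,r,s=0110]: 01101111  (ones: 6)
  rows 56-63 [p,q,r,s=0111]: 01101111  (ones: 6)
  rows 64-71 [p,q,r,s=1000]: 10010101  (ones: 4)
  rows 72-79 [p,q,r,s=1001]: 10010101  (ones: 4)
  rows 80-87 [p,q,r,s=1010]: 00111111  (ones: 6)
  rows 88-95 [p,q,r,s=1011]: 00111111  (ones: 6)
  rows 96-103 [p,q,r,s=1100]: 10010101  (ones: 4)
  rows 104-111 [p,q,r,s=1101]: 10010101  (ones: 4)
  rows 112-119 [p,q,r,s=1110]: 00111111  (ones: 6)
  rows 120-127 [p,q,r,s=1111]: 00111111  (ones: 6)
Disagreements = 4+4+6+6+4+4+6+6+4+4+6+6+4+4+6+6 = 80

80


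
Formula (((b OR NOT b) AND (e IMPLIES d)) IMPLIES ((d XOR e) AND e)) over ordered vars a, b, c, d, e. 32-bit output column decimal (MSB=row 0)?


Formula: (((b OR NOT b) AND (e IMPLIES d)) IMPLIES ((d XOR e) AND e)) over a, b, c, d, e (32 rows)
Evaluate each row (bits = a,b,c,d,e, MSB first):
  row 0 [00000]: (((0 OR NOT 0) AND (0 IMPLIES 0)) IMPLIES ((0 XOR 0) AND 0)) -> 0
  row 1 [00001]: (((0 OR NOT 0) AND (1 IMPLIES 0)) IMPLIES ((0 XOR 1) AND 1)) -> 1
  row 2 [00010]: (((0 OR NOT 0) AND (0 IMPLIES 1)) IMPLIES ((1 XOR 0) AND 0)) -> 0
  row 3 [00011]: (((0 OR NOT 0) AND (1 IMPLIES 1)) IMPLIES ((1 XOR 1) AND 1)) -> 0
  row 4 [00100]: (((0 OR NOT 0) AND (0 IMPLIES 0)) IMPLIES ((0 XOR 0) AND 0)) -> 0
  row 5 [00101]: (((0 OR NOT 0) AND (1 IMPLIES 0)) IMPLIES ((0 XOR 1) AND 1)) -> 1
  row 6 [00110]: (((0 OR NOT 0) AND (0 IMPLIES 1)) IMPLIES ((1 XOR 0) AND 0)) -> 0
  row 7 [00111]: (((0 OR NOT 0) AND (1 IMPLIES 1)) IMPLIES ((1 XOR 1) AND 1)) -> 0
  row 8 [01000]: (((1 OR NOT 1) AND (0 IMPLIES 0)) IMPLIES ((0 XOR 0) AND 0)) -> 0
  row 9 [01001]: (((1 OR NOT 1) AND (1 IMPLIES 0)) IMPLIES ((0 XOR 1) AND 1)) -> 1
  row 10 [01010]: (((1 OR NOT 1) AND (0 IMPLIES 1)) IMPLIES ((1 XOR 0) AND 0)) -> 0
  row 11 [01011]: (((1 OR NOT 1) AND (1 IMPLIES 1)) IMPLIES ((1 XOR 1) AND 1)) -> 0
  row 12 [01100]: (((1 OR NOT 1) AND (0 IMPLIES 0)) IMPLIES ((0 XOR 0) AND 0)) -> 0
  row 13 [01101]: (((1 OR NOT 1) AND (1 IMPLIES 0)) IMPLIES ((0 XOR 1) AND 1)) -> 1
  row 14 [01110]: (((1 OR NOT 1) AND (0 IMPLIES 1)) IMPLIES ((1 XOR 0) AND 0)) -> 0
  row 15 [01111]: (((1 OR NOT 1) AND (1 IMPLIES 1)) IMPLIES ((1 XOR 1) AND 1)) -> 0
  row 16 [10000]: (((0 OR NOT 0) AND (0 IMPLIES 0)) IMPLIES ((0 XOR 0) AND 0)) -> 0
  row 17 [10001]: (((0 OR NOT 0) AND (1 IMPLIES 0)) IMPLIES ((0 XOR 1) AND 1)) -> 1
  row 18 [10010]: (((0 OR NOT 0) AND (0 IMPLIES 1)) IMPLIES ((1 XOR 0) AND 0)) -> 0
  row 19 [10011]: (((0 OR NOT 0) AND (1 IMPLIES 1)) IMPLIES ((1 XOR 1) AND 1)) -> 0
  row 20 [10100]: (((0 OR NOT 0) AND (0 IMPLIES 0)) IMPLIES ((0 XOR 0) AND 0)) -> 0
  row 21 [10101]: (((0 OR NOT 0) AND (1 IMPLIES 0)) IMPLIES ((0 XOR 1) AND 1)) -> 1
  row 22 [10110]: (((0 OR NOT 0) AND (0 IMPLIES 1)) IMPLIES ((1 XOR 0) AND 0)) -> 0
  row 23 [10111]: (((0 OR NOT 0) AND (1 IMPLIES 1)) IMPLIES ((1 XOR 1) AND 1)) -> 0
  row 24 [11000]: (((1 OR NOT 1) AND (0 IMPLIES 0)) IMPLIES ((0 XOR 0) AND 0)) -> 0
  row 25 [11001]: (((1 OR NOT 1) AND (1 IMPLIES 0)) IMPLIES ((0 XOR 1) AND 1)) -> 1
  row 26 [11010]: (((1 OR NOT 1) AND (0 IMPLIES 1)) IMPLIES ((1 XOR 0) AND 0)) -> 0
  row 27 [11011]: (((1 OR NOT 1) AND (1 IMPLIES 1)) IMPLIES ((1 XOR 1) AND 1)) -> 0
  row 28 [11100]: (((1 OR NOT 1) AND (0 IMPLIES 0)) IMPLIES ((0 XOR 0) AND 0)) -> 0
  row 29 [11101]: (((1 OR NOT 1) AND (1 IMPLIES 0)) IMPLIES ((0 XOR 1) AND 1)) -> 1
  row 30 [11110]: (((1 OR NOT 1) AND (0 IMPLIES 1)) IMPLIES ((1 XOR 0) AND 0)) -> 0
  row 31 [11111]: (((1 OR NOT 1) AND (1 IMPLIES 1)) IMPLIES ((1 XOR 1) AND 1)) -> 0
Full result column, 4 rows per line (a,b,c fixed per line; d,e runs 00..11 left to right):
  rows 0-3 [a,b,c=000]: 0100  = hex 4
  rows 4-7 [a,b,c=001]: 0100  = hex 4
  rows 8-11 [a,b,c=010]: 0100  = hex 4
  rows 12-15 [a,b,c=011]: 0100  = hex 4
  rows 16-19 [a,b,c=100]: 0100  = hex 4
  rows 20-23 [a,b,c=101]: 0100  = hex 4
  rows 24-27 [a,b,c=110]: 0100  = hex 4
  rows 28-31 [a,b,c=111]: 0100  = hex 4
Output column (row 0 .. row 31) = 01000100010001000100010001000100
Output column grouped in 4s = 0100 0100 0100 0100 0100 0100 0100 0100 = 0x44444444
Convert to decimal digit by digit (value = value*16 + digit):
  4 -> 4
  4*16 + 4 = 68
  68*16 + 4 = 1092
  1092*16 + 4 = 17476
  17476*16 + 4 = 279620
  279620*16 + 4 = 4473924
  4473924*16 + 4 = 71582788
  71582788*16 + 4 = 1145324612
Decimal = 1145324612

1145324612


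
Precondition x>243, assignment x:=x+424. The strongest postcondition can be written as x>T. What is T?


Formula: sp(P, x:=E) = exists old_x. (x = E[old_x/x]) AND P[old_x/x] (old_x is the value of x before the assignment; eliminate old_x by solving x = E[old_x/x] for old_x)
Step 1: Precondition P: x>243, i.e. old_x > 243
Step 2: Assignment gives x = old_x + 424, so old_x = x - 424
Step 3: Substitute into P: x - 424 > 243
Step 4: Simplify: x > 243+424 = 667

667


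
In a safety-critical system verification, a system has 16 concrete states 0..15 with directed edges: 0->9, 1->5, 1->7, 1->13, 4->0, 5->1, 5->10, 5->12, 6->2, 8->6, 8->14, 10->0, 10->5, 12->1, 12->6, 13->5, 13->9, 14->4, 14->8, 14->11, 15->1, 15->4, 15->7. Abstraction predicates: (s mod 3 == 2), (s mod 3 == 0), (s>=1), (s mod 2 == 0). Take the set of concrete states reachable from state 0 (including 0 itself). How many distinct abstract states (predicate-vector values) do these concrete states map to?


BFS from 0:
Concrete reachable: {0, 9}
Abstract via predicates (s mod 3 == 2), (s mod 3 == 0), (s>=1), (s mod 2 == 0):
  (0,1,0,1) <- {0}
  (0,1,1,0) <- {9}
Distinct abstract states = 2

2


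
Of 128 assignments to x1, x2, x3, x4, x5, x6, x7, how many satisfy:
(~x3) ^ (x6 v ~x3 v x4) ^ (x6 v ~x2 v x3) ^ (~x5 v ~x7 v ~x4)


CNF with 4 clauses over 7 vars (128 assignments).
An assignment satisfies CNF iff every clause has >=1 true literal.
Check each row (bits = x1,x2,x3,x4,x5,x6,x7; clause T/F shown):
  row 0 [0000000]: clauses=TTTT -> 1
  row 1 [0000001]: clauses=TTTT -> 1
  row 2 [0000010]: clauses=TTTT -> 1
  row 3 [0000011]: clauses=TTTT -> 1
  row 4 [0000100]: clauses=TTTT -> 1
  (every remaining row is evaluated the same way; all 128 results are listed next)
Full result column, 8 rows per line (x1,x2,x3,x4 fixed per line; x5,x6,x7 runs 000..111 left to right):
  rows 0-7 [x1,x2,x3,x4=0000]: 11111111  (ones: 8)
  rows 8-15 [x1,x2,x3,x4=0001]: 11111010  (ones: 6)
  rows 16-23 [x1,x2,x3,x4=0010]: 00000000  (ones: 0)
  rows 24-31 [x1,x2,x3,x4=0011]: 00000000  (ones: 0)
  rows 32-39 [x1,x2,x3,x4=0100]: 00110011  (ones: 4)
  rows 40-47 [x1,x2,x3,x4=0101]: 00110010  (ones: 3)
  rows 48-55 [x1,x2,x3,x4=0110]: 00000000  (ones: 0)
  rows 56-63 [x1,x2,x3,x4=0111]: 00000000  (ones: 0)
  rows 64-71 [x1,x2,x3,x4=1000]: 11111111  (ones: 8)
  rows 72-79 [x1,x2,x3,x4=1001]: 11111010  (ones: 6)
  rows 80-87 [x1,x2,x3,x4=1010]: 00000000  (ones: 0)
  rows 88-95 [x1,x2,x3,x4=1011]: 00000000  (ones: 0)
  rows 96-103 [x1,x2,x3,x4=1100]: 00110011  (ones: 4)
  rows 104-111 [x1,x2,x3,x4=1101]: 00110010  (ones: 3)
  rows 112-119 [x1,x2,x3,x4=1110]: 00000000  (ones: 0)
  rows 120-127 [x1,x2,x3,x4=1111]: 00000000  (ones: 0)
Satisfying assignments = 8+6+0+0+4+3+0+0+8+6+0+0+4+3+0+0 = 42

42
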